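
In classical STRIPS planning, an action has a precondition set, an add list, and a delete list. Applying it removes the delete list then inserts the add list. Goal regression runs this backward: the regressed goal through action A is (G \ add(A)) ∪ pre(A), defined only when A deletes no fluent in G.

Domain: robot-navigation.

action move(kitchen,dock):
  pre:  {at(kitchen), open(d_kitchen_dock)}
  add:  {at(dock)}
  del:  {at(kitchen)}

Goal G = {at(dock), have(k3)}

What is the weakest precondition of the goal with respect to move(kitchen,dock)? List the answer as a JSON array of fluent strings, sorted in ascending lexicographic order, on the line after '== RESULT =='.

Regress:
  G ∩ del = {}  (empty — regression defined)
  G \ add = {at(dock), have(k3)} \ {at(dock)} = {have(k3)}
  ∪ pre   = {have(k3)} ∪ {at(kitchen), open(d_kitchen_dock)}
          = {at(kitchen), have(k3), open(d_kitchen_dock)}

== RESULT ==
["at(kitchen)", "have(k3)", "open(d_kitchen_dock)"]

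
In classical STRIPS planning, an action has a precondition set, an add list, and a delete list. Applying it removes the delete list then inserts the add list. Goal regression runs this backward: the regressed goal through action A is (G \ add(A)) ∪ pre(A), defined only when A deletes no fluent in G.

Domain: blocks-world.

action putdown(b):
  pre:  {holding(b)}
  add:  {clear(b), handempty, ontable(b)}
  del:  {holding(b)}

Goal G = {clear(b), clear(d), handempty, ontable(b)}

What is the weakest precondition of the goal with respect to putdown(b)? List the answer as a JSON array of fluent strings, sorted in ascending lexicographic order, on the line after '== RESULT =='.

Regress:
  G ∩ del = {}  (empty — regression defined)
  G \ add = {clear(b), clear(d), handempty, ontable(b)} \ {clear(b), handempty, ontable(b)} = {clear(d)}
  ∪ pre   = {clear(d)} ∪ {holding(b)}
          = {clear(d), holding(b)}

== RESULT ==
["clear(d)", "holding(b)"]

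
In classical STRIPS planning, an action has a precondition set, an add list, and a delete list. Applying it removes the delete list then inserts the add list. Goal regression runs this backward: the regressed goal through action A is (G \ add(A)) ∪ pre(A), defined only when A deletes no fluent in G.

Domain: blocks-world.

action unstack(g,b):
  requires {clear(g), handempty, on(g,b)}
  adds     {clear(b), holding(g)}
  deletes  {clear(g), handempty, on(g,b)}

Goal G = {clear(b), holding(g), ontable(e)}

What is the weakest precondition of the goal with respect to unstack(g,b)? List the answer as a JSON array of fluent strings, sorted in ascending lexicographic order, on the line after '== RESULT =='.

Regress:
  G ∩ del = {}  (empty — regression defined)
  G \ add = {clear(b), holding(g), ontable(e)} \ {clear(b), holding(g)} = {ontable(e)}
  ∪ pre   = {ontable(e)} ∪ {clear(g), handempty, on(g,b)}
          = {clear(g), handempty, on(g,b), ontable(e)}

== RESULT ==
["clear(g)", "handempty", "on(g,b)", "ontable(e)"]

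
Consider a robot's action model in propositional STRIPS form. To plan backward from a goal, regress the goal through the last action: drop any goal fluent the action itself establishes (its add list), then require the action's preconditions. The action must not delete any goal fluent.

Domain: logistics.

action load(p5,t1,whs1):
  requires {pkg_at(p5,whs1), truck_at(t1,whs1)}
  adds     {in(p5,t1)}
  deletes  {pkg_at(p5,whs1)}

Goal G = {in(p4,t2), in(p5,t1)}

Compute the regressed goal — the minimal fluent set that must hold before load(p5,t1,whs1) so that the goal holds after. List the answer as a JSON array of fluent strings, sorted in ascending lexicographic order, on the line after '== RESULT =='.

Regress:
  G ∩ del = {}  (empty — regression defined)
  G \ add = {in(p4,t2), in(p5,t1)} \ {in(p5,t1)} = {in(p4,t2)}
  ∪ pre   = {in(p4,t2)} ∪ {pkg_at(p5,whs1), truck_at(t1,whs1)}
          = {in(p4,t2), pkg_at(p5,whs1), truck_at(t1,whs1)}

== RESULT ==
["in(p4,t2)", "pkg_at(p5,whs1)", "truck_at(t1,whs1)"]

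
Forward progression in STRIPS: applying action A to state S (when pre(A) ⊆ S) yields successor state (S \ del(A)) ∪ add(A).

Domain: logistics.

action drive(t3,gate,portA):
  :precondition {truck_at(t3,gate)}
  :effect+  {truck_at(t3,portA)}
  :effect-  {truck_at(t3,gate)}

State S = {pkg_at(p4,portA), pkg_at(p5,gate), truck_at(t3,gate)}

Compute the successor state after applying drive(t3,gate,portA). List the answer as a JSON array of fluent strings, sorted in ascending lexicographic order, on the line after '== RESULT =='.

Progress:
  pre ⊆ S: {truck_at(t3,gate)} ⊆ S  — applicable
  S \ del = {pkg_at(p4,portA), pkg_at(p5,gate)}
  ∪ add   = {pkg_at(p4,portA), pkg_at(p5,gate), truck_at(t3,portA)}

== RESULT ==
["pkg_at(p4,portA)", "pkg_at(p5,gate)", "truck_at(t3,portA)"]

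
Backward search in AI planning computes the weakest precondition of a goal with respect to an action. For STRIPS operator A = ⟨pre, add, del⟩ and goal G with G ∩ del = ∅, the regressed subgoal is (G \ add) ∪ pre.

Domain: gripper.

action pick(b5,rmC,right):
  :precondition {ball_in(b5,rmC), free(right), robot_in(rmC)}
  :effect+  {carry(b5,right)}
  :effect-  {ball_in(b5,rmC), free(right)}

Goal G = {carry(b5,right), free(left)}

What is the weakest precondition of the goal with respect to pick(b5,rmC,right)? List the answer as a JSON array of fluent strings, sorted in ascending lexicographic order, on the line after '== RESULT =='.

Compute (G \ add) ∪ pre:
  G ∩ del = {}  (empty — regression defined)
  G \ add = {carry(b5,right), free(left)} \ {carry(b5,right)} = {free(left)}
  ∪ pre   = {free(left)} ∪ {ball_in(b5,rmC), free(right), robot_in(rmC)}
          = {ball_in(b5,rmC), free(left), free(right), robot_in(rmC)}

== RESULT ==
["ball_in(b5,rmC)", "free(left)", "free(right)", "robot_in(rmC)"]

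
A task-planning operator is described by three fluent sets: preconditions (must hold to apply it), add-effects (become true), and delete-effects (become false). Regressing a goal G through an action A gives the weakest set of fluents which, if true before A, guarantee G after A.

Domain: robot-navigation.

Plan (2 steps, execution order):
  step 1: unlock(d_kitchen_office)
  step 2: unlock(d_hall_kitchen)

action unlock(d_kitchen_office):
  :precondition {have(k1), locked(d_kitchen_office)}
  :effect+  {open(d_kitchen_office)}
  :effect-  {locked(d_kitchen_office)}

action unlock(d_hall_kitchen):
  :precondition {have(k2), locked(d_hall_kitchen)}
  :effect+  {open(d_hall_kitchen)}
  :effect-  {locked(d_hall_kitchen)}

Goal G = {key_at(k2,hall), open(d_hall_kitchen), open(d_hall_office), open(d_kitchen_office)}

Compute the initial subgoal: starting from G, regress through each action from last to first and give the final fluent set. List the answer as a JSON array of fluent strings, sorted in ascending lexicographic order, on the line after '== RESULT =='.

Work backward from the goal:
  through step 2 (unlock(d_hall_kitchen)): drop {open(d_hall_kitchen)}, keep {key_at(k2,hall), open(d_hall_office), open(d_kitchen_office)}, require {have(k2), locked(d_hall_kitchen)}
    → {have(k2), key_at(k2,hall), locked(d_hall_kitchen), open(d_hall_office), open(d_kitchen_office)}
  through step 1 (unlock(d_kitchen_office)): drop {open(d_kitchen_office)}, keep {have(k2), key_at(k2,hall), locked(d_hall_kitchen), open(d_hall_office)}, require {have(k1), locked(d_kitchen_office)}
    → {have(k1), have(k2), key_at(k2,hall), locked(d_hall_kitchen), locked(d_kitchen_office), open(d_hall_office)}

== RESULT ==
["have(k1)", "have(k2)", "key_at(k2,hall)", "locked(d_hall_kitchen)", "locked(d_kitchen_office)", "open(d_hall_office)"]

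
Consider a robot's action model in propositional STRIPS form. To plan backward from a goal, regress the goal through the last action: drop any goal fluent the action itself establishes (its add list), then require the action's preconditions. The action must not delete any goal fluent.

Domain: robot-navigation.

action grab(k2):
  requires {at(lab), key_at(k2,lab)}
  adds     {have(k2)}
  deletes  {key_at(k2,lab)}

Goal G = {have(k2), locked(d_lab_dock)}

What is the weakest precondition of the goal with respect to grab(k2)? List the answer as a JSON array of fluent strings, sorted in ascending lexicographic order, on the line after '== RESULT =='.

Regress:
  G ∩ del = {}  (empty — regression defined)
  G \ add = {have(k2), locked(d_lab_dock)} \ {have(k2)} = {locked(d_lab_dock)}
  ∪ pre   = {locked(d_lab_dock)} ∪ {at(lab), key_at(k2,lab)}
          = {at(lab), key_at(k2,lab), locked(d_lab_dock)}

== RESULT ==
["at(lab)", "key_at(k2,lab)", "locked(d_lab_dock)"]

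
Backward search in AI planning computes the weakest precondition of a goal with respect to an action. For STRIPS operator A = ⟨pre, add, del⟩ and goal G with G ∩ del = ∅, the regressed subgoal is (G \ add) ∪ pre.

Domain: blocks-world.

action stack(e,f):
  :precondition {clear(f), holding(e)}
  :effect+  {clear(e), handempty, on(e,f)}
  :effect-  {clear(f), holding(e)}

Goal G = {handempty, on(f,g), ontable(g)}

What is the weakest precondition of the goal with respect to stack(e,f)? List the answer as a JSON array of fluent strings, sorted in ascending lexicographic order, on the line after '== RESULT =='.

Compute (G \ add) ∪ pre:
  G ∩ del = {}  (empty — regression defined)
  G \ add = {handempty, on(f,g), ontable(g)} \ {clear(e), handempty, on(e,f)} = {on(f,g), ontable(g)}
  ∪ pre   = {on(f,g), ontable(g)} ∪ {clear(f), holding(e)}
          = {clear(f), holding(e), on(f,g), ontable(g)}

== RESULT ==
["clear(f)", "holding(e)", "on(f,g)", "ontable(g)"]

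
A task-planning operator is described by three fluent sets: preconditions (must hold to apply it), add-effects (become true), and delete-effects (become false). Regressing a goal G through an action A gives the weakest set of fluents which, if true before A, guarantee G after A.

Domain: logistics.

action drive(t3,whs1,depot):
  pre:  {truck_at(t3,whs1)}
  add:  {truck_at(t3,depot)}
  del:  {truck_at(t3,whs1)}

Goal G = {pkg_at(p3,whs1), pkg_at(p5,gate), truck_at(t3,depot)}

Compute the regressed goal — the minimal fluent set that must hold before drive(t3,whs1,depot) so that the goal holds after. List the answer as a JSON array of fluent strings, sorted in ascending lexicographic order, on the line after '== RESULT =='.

Compute (G \ add) ∪ pre:
  G ∩ del = {}  (empty — regression defined)
  G \ add = {pkg_at(p3,whs1), pkg_at(p5,gate), truck_at(t3,depot)} \ {truck_at(t3,depot)} = {pkg_at(p3,whs1), pkg_at(p5,gate)}
  ∪ pre   = {pkg_at(p3,whs1), pkg_at(p5,gate)} ∪ {truck_at(t3,whs1)}
          = {pkg_at(p3,whs1), pkg_at(p5,gate), truck_at(t3,whs1)}

== RESULT ==
["pkg_at(p3,whs1)", "pkg_at(p5,gate)", "truck_at(t3,whs1)"]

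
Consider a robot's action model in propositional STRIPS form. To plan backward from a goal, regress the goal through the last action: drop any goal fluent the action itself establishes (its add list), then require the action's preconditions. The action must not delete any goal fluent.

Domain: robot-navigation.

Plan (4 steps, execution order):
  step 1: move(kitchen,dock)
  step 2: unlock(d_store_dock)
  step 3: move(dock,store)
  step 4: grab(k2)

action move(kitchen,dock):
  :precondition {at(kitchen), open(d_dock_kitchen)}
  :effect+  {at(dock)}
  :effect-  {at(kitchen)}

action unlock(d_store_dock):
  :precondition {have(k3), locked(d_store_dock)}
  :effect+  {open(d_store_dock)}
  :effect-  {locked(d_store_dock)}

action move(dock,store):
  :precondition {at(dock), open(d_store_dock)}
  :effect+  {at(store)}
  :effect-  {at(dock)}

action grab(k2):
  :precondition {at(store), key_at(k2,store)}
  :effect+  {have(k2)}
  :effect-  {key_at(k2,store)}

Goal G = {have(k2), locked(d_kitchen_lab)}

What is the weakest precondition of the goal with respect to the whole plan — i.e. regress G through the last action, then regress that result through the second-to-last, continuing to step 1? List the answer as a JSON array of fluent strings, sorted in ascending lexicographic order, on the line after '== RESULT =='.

Work backward from the goal:
  through step 4 (grab(k2)): drop {have(k2)}, keep {locked(d_kitchen_lab)}, require {at(store), key_at(k2,store)}
    → {at(store), key_at(k2,store), locked(d_kitchen_lab)}
  through step 3 (move(dock,store)): drop {at(store)}, keep {key_at(k2,store), locked(d_kitchen_lab)}, require {at(dock), open(d_store_dock)}
    → {at(dock), key_at(k2,store), locked(d_kitchen_lab), open(d_store_dock)}
  through step 2 (unlock(d_store_dock)): drop {open(d_store_dock)}, keep {at(dock), key_at(k2,store), locked(d_kitchen_lab)}, require {have(k3), locked(d_store_dock)}
    → {at(dock), have(k3), key_at(k2,store), locked(d_kitchen_lab), locked(d_store_dock)}
  through step 1 (move(kitchen,dock)): drop {at(dock)}, keep {have(k3), key_at(k2,store), locked(d_kitchen_lab), locked(d_store_dock)}, require {at(kitchen), open(d_dock_kitchen)}
    → {at(kitchen), have(k3), key_at(k2,store), locked(d_kitchen_lab), locked(d_store_dock), open(d_dock_kitchen)}

== RESULT ==
["at(kitchen)", "have(k3)", "key_at(k2,store)", "locked(d_kitchen_lab)", "locked(d_store_dock)", "open(d_dock_kitchen)"]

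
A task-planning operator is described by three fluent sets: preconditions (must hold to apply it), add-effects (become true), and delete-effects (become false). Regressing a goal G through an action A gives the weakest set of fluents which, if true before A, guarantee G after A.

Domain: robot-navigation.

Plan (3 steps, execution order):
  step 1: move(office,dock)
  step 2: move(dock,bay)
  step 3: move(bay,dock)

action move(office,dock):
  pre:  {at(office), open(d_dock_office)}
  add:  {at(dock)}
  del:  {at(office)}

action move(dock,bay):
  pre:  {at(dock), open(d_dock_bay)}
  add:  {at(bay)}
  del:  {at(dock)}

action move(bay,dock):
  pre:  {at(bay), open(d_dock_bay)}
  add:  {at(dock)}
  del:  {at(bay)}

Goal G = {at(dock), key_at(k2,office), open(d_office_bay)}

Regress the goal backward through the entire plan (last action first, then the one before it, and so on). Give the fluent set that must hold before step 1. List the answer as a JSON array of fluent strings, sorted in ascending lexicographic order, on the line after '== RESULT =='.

Work backward from the goal:
  through step 3 (move(bay,dock)): drop {at(dock)}, keep {key_at(k2,office), open(d_office_bay)}, require {at(bay), open(d_dock_bay)}
    → {at(bay), key_at(k2,office), open(d_dock_bay), open(d_office_bay)}
  through step 2 (move(dock,bay)): drop {at(bay)}, keep {key_at(k2,office), open(d_dock_bay), open(d_office_bay)}, require {at(dock), open(d_dock_bay)}
    → {at(dock), key_at(k2,office), open(d_dock_bay), open(d_office_bay)}
  through step 1 (move(office,dock)): drop {at(dock)}, keep {key_at(k2,office), open(d_dock_bay), open(d_office_bay)}, require {at(office), open(d_dock_office)}
    → {at(office), key_at(k2,office), open(d_dock_bay), open(d_dock_office), open(d_office_bay)}

== RESULT ==
["at(office)", "key_at(k2,office)", "open(d_dock_bay)", "open(d_dock_office)", "open(d_office_bay)"]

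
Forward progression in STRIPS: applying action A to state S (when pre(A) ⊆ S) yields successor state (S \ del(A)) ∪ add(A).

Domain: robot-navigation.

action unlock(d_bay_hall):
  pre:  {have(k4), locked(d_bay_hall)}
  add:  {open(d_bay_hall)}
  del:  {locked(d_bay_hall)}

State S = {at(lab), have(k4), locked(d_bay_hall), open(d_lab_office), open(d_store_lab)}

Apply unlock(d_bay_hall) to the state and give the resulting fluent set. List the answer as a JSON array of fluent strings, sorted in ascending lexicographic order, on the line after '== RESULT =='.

Compute (S \ del) ∪ add:
  pre ⊆ S: {have(k4), locked(d_bay_hall)} ⊆ S  — applicable
  S \ del = {at(lab), have(k4), open(d_lab_office), open(d_store_lab)}
  ∪ add   = {at(lab), have(k4), open(d_bay_hall), open(d_lab_office), open(d_store_lab)}

== RESULT ==
["at(lab)", "have(k4)", "open(d_bay_hall)", "open(d_lab_office)", "open(d_store_lab)"]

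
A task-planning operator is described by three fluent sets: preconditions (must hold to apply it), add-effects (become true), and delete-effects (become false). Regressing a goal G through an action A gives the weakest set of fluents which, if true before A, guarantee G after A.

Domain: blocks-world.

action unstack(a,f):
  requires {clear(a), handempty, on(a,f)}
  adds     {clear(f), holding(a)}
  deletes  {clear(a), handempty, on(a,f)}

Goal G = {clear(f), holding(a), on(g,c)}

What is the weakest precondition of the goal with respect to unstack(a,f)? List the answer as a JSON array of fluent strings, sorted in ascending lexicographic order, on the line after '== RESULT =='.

Compute (G \ add) ∪ pre:
  G ∩ del = {}  (empty — regression defined)
  G \ add = {clear(f), holding(a), on(g,c)} \ {clear(f), holding(a)} = {on(g,c)}
  ∪ pre   = {on(g,c)} ∪ {clear(a), handempty, on(a,f)}
          = {clear(a), handempty, on(a,f), on(g,c)}

== RESULT ==
["clear(a)", "handempty", "on(a,f)", "on(g,c)"]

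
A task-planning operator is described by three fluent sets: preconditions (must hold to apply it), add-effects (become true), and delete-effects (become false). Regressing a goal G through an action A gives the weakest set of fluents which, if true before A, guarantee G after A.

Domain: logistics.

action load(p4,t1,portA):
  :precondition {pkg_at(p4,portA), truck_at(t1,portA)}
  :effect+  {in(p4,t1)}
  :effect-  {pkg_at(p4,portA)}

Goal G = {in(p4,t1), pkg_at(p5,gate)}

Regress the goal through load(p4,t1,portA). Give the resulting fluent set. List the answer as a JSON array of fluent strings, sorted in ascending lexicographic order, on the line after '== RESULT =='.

Compute (G \ add) ∪ pre:
  G ∩ del = {}  (empty — regression defined)
  G \ add = {in(p4,t1), pkg_at(p5,gate)} \ {in(p4,t1)} = {pkg_at(p5,gate)}
  ∪ pre   = {pkg_at(p5,gate)} ∪ {pkg_at(p4,portA), truck_at(t1,portA)}
          = {pkg_at(p4,portA), pkg_at(p5,gate), truck_at(t1,portA)}

== RESULT ==
["pkg_at(p4,portA)", "pkg_at(p5,gate)", "truck_at(t1,portA)"]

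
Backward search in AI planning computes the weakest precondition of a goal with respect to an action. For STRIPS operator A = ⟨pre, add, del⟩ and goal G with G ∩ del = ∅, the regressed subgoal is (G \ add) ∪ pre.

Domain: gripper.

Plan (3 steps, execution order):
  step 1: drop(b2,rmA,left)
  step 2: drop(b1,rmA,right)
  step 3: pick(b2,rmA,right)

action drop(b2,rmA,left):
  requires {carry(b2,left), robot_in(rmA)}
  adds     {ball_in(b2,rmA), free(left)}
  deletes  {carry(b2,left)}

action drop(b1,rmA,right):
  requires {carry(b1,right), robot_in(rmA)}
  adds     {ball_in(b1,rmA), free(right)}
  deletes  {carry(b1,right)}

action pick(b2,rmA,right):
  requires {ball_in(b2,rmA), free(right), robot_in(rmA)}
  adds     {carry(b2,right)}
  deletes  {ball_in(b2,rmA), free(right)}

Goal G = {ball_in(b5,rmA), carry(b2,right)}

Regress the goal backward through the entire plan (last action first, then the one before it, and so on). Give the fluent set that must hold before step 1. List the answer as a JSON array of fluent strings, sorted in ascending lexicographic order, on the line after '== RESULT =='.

Regress step by step:
  through step 3 (pick(b2,rmA,right)): drop {carry(b2,right)}, keep {ball_in(b5,rmA)}, require {ball_in(b2,rmA), free(right), robot_in(rmA)}
    → {ball_in(b2,rmA), ball_in(b5,rmA), free(right), robot_in(rmA)}
  through step 2 (drop(b1,rmA,right)): drop {free(right)}, keep {ball_in(b2,rmA), ball_in(b5,rmA), robot_in(rmA)}, require {carry(b1,right), robot_in(rmA)}
    → {ball_in(b2,rmA), ball_in(b5,rmA), carry(b1,right), robot_in(rmA)}
  through step 1 (drop(b2,rmA,left)): drop {ball_in(b2,rmA)}, keep {ball_in(b5,rmA), carry(b1,right), robot_in(rmA)}, require {carry(b2,left), robot_in(rmA)}
    → {ball_in(b5,rmA), carry(b1,right), carry(b2,left), robot_in(rmA)}

== RESULT ==
["ball_in(b5,rmA)", "carry(b1,right)", "carry(b2,left)", "robot_in(rmA)"]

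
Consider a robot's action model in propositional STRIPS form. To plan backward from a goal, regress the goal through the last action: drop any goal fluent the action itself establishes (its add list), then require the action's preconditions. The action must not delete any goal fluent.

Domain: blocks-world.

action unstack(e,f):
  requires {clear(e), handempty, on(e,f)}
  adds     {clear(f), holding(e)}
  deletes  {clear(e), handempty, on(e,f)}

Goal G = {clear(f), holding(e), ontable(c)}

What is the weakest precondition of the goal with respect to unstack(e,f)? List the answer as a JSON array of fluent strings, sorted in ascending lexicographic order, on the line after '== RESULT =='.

Regress:
  G ∩ del = {}  (empty — regression defined)
  G \ add = {clear(f), holding(e), ontable(c)} \ {clear(f), holding(e)} = {ontable(c)}
  ∪ pre   = {ontable(c)} ∪ {clear(e), handempty, on(e,f)}
          = {clear(e), handempty, on(e,f), ontable(c)}

== RESULT ==
["clear(e)", "handempty", "on(e,f)", "ontable(c)"]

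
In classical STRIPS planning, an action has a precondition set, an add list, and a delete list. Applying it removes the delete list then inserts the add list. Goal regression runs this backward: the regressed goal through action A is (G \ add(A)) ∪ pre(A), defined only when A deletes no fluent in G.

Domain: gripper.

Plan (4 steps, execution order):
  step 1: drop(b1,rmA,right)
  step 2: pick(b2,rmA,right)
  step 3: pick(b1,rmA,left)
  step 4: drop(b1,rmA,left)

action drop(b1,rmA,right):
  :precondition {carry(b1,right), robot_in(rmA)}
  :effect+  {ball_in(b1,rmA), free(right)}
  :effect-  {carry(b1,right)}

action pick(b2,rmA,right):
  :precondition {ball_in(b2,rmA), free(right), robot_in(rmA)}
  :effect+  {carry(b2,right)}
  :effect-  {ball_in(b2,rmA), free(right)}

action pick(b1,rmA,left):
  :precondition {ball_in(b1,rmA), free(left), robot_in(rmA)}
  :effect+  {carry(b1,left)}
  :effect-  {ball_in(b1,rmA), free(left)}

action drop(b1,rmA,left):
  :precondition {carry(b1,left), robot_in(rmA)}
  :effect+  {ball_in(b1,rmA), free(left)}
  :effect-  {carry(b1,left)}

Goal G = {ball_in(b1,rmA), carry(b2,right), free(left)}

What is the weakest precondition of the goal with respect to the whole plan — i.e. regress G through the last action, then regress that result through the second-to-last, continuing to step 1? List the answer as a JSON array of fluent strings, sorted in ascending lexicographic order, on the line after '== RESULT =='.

Work backward from the goal:
  through step 4 (drop(b1,rmA,left)): drop {ball_in(b1,rmA), free(left)}, keep {carry(b2,right)}, require {carry(b1,left), robot_in(rmA)}
    → {carry(b1,left), carry(b2,right), robot_in(rmA)}
  through step 3 (pick(b1,rmA,left)): drop {carry(b1,left)}, keep {carry(b2,right), robot_in(rmA)}, require {ball_in(b1,rmA), free(left), robot_in(rmA)}
    → {ball_in(b1,rmA), carry(b2,right), free(left), robot_in(rmA)}
  through step 2 (pick(b2,rmA,right)): drop {carry(b2,right)}, keep {ball_in(b1,rmA), free(left), robot_in(rmA)}, require {ball_in(b2,rmA), free(right), robot_in(rmA)}
    → {ball_in(b1,rmA), ball_in(b2,rmA), free(left), free(right), robot_in(rmA)}
  through step 1 (drop(b1,rmA,right)): drop {ball_in(b1,rmA), free(right)}, keep {ball_in(b2,rmA), free(left), robot_in(rmA)}, require {carry(b1,right), robot_in(rmA)}
    → {ball_in(b2,rmA), carry(b1,right), free(left), robot_in(rmA)}

== RESULT ==
["ball_in(b2,rmA)", "carry(b1,right)", "free(left)", "robot_in(rmA)"]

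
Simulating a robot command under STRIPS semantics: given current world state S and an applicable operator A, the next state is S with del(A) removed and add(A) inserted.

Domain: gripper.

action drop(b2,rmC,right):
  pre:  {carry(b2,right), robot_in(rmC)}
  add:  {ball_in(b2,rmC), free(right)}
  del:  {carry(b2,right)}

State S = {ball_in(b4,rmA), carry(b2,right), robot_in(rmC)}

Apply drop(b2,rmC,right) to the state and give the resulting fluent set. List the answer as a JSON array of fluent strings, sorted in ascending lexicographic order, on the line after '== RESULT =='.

Compute (S \ del) ∪ add:
  pre ⊆ S: {carry(b2,right), robot_in(rmC)} ⊆ S  — applicable
  S \ del = {ball_in(b4,rmA), robot_in(rmC)}
  ∪ add   = {ball_in(b2,rmC), ball_in(b4,rmA), free(right), robot_in(rmC)}

== RESULT ==
["ball_in(b2,rmC)", "ball_in(b4,rmA)", "free(right)", "robot_in(rmC)"]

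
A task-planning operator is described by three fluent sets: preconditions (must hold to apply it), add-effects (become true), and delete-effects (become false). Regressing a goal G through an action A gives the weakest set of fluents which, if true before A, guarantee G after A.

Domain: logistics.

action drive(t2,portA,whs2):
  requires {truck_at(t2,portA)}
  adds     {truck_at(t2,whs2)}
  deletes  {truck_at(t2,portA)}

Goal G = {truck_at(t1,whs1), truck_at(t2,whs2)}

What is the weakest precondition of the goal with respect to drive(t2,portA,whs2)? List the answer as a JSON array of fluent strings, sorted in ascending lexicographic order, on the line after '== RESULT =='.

Regress:
  G ∩ del = {}  (empty — regression defined)
  G \ add = {truck_at(t1,whs1), truck_at(t2,whs2)} \ {truck_at(t2,whs2)} = {truck_at(t1,whs1)}
  ∪ pre   = {truck_at(t1,whs1)} ∪ {truck_at(t2,portA)}
          = {truck_at(t1,whs1), truck_at(t2,portA)}

== RESULT ==
["truck_at(t1,whs1)", "truck_at(t2,portA)"]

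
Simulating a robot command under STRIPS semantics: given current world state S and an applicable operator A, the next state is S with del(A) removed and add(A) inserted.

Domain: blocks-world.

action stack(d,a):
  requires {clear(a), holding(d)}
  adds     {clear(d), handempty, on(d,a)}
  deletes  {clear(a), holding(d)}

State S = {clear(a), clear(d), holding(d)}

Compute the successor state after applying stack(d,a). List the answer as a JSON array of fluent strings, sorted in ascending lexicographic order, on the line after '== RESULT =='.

Progress:
  pre ⊆ S: {clear(a), holding(d)} ⊆ S  — applicable
  S \ del = {clear(d)}
  ∪ add   = {clear(d), handempty, on(d,a)}

== RESULT ==
["clear(d)", "handempty", "on(d,a)"]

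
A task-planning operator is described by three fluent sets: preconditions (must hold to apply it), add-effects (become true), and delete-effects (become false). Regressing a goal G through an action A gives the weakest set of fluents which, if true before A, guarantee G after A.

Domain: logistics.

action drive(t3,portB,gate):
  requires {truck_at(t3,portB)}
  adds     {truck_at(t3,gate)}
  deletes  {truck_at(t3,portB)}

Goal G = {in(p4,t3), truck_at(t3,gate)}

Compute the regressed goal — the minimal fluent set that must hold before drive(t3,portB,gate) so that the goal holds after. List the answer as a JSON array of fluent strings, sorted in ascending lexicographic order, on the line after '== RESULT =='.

Regress:
  G ∩ del = {}  (empty — regression defined)
  G \ add = {in(p4,t3), truck_at(t3,gate)} \ {truck_at(t3,gate)} = {in(p4,t3)}
  ∪ pre   = {in(p4,t3)} ∪ {truck_at(t3,portB)}
          = {in(p4,t3), truck_at(t3,portB)}

== RESULT ==
["in(p4,t3)", "truck_at(t3,portB)"]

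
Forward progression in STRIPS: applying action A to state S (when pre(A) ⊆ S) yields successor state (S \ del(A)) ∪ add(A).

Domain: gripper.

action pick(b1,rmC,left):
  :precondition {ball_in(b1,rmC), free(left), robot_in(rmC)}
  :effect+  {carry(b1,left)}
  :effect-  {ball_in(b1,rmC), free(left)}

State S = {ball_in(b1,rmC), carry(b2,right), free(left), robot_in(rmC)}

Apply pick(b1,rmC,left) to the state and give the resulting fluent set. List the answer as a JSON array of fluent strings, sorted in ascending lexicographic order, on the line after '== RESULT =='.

Progress:
  pre ⊆ S: {ball_in(b1,rmC), free(left), robot_in(rmC)} ⊆ S  — applicable
  S \ del = {carry(b2,right), robot_in(rmC)}
  ∪ add   = {carry(b1,left), carry(b2,right), robot_in(rmC)}

== RESULT ==
["carry(b1,left)", "carry(b2,right)", "robot_in(rmC)"]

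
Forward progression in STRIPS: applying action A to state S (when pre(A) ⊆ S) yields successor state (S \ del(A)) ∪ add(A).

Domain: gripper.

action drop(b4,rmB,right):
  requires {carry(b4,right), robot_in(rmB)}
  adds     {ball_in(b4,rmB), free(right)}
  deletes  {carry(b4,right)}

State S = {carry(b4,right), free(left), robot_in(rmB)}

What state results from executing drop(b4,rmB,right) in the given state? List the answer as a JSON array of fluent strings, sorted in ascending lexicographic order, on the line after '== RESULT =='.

Progress:
  pre ⊆ S: {carry(b4,right), robot_in(rmB)} ⊆ S  — applicable
  S \ del = {free(left), robot_in(rmB)}
  ∪ add   = {ball_in(b4,rmB), free(left), free(right), robot_in(rmB)}

== RESULT ==
["ball_in(b4,rmB)", "free(left)", "free(right)", "robot_in(rmB)"]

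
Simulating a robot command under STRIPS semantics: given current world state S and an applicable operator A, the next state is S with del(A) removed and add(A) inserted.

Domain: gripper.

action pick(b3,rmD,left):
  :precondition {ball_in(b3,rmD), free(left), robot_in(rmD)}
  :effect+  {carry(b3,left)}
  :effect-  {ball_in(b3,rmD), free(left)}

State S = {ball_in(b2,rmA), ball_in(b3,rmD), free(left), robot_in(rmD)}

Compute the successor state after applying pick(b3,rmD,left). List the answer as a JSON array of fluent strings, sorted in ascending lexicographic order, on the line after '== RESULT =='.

Progress:
  pre ⊆ S: {ball_in(b3,rmD), free(left), robot_in(rmD)} ⊆ S  — applicable
  S \ del = {ball_in(b2,rmA), robot_in(rmD)}
  ∪ add   = {ball_in(b2,rmA), carry(b3,left), robot_in(rmD)}

== RESULT ==
["ball_in(b2,rmA)", "carry(b3,left)", "robot_in(rmD)"]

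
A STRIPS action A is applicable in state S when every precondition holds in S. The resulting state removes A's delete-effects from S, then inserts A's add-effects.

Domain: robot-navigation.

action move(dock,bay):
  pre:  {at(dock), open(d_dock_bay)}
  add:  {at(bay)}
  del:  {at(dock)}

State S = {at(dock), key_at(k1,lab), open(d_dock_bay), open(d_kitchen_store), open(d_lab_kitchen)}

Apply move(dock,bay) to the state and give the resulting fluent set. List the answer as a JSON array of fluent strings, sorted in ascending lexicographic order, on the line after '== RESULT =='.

Progress:
  pre ⊆ S: {at(dock), open(d_dock_bay)} ⊆ S  — applicable
  S \ del = {key_at(k1,lab), open(d_dock_bay), open(d_kitchen_store), open(d_lab_kitchen)}
  ∪ add   = {at(bay), key_at(k1,lab), open(d_dock_bay), open(d_kitchen_store), open(d_lab_kitchen)}

== RESULT ==
["at(bay)", "key_at(k1,lab)", "open(d_dock_bay)", "open(d_kitchen_store)", "open(d_lab_kitchen)"]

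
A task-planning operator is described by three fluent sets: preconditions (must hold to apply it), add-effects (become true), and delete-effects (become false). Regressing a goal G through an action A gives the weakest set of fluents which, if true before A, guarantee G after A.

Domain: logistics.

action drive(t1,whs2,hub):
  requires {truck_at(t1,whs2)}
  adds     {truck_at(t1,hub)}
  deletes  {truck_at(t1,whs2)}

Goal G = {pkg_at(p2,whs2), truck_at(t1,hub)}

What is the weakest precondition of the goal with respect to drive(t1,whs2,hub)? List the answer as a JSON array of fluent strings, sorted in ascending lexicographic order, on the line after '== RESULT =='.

Regress:
  G ∩ del = {}  (empty — regression defined)
  G \ add = {pkg_at(p2,whs2), truck_at(t1,hub)} \ {truck_at(t1,hub)} = {pkg_at(p2,whs2)}
  ∪ pre   = {pkg_at(p2,whs2)} ∪ {truck_at(t1,whs2)}
          = {pkg_at(p2,whs2), truck_at(t1,whs2)}

== RESULT ==
["pkg_at(p2,whs2)", "truck_at(t1,whs2)"]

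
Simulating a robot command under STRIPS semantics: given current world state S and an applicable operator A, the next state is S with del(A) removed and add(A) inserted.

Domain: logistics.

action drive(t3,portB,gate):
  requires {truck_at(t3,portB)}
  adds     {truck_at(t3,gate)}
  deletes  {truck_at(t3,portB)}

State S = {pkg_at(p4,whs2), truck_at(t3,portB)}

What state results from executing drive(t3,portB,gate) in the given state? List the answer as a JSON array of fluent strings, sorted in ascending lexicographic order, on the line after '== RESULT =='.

Progress:
  pre ⊆ S: {truck_at(t3,portB)} ⊆ S  — applicable
  S \ del = {pkg_at(p4,whs2)}
  ∪ add   = {pkg_at(p4,whs2), truck_at(t3,gate)}

== RESULT ==
["pkg_at(p4,whs2)", "truck_at(t3,gate)"]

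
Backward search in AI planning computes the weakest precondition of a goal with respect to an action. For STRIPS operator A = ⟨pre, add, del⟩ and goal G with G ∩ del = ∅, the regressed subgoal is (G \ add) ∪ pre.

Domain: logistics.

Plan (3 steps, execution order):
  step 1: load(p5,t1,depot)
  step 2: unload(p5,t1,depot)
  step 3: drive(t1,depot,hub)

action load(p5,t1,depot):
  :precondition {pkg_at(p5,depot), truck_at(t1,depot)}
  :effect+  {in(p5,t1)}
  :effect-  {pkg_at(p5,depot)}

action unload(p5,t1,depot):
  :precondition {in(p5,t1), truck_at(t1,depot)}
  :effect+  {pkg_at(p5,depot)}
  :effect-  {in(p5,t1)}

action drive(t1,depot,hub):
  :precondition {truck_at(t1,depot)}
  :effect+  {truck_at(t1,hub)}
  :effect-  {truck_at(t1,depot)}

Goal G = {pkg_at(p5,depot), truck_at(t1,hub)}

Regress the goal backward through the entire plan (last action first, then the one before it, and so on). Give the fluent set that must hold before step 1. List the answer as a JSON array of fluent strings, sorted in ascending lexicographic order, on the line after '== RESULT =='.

Work backward from the goal:
  through step 3 (drive(t1,depot,hub)): drop {truck_at(t1,hub)}, keep {pkg_at(p5,depot)}, require {truck_at(t1,depot)}
    → {pkg_at(p5,depot), truck_at(t1,depot)}
  through step 2 (unload(p5,t1,depot)): drop {pkg_at(p5,depot)}, keep {truck_at(t1,depot)}, require {in(p5,t1), truck_at(t1,depot)}
    → {in(p5,t1), truck_at(t1,depot)}
  through step 1 (load(p5,t1,depot)): drop {in(p5,t1)}, keep {truck_at(t1,depot)}, require {pkg_at(p5,depot), truck_at(t1,depot)}
    → {pkg_at(p5,depot), truck_at(t1,depot)}

== RESULT ==
["pkg_at(p5,depot)", "truck_at(t1,depot)"]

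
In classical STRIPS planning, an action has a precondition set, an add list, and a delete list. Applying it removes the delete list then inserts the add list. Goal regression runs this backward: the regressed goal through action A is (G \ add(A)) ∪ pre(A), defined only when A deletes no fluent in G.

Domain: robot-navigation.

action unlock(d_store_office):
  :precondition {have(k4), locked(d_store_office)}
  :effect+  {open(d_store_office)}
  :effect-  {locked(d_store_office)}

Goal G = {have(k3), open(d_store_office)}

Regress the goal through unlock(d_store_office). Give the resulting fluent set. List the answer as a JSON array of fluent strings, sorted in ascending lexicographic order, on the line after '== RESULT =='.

Regress:
  G ∩ del = {}  (empty — regression defined)
  G \ add = {have(k3), open(d_store_office)} \ {open(d_store_office)} = {have(k3)}
  ∪ pre   = {have(k3)} ∪ {have(k4), locked(d_store_office)}
          = {have(k3), have(k4), locked(d_store_office)}

== RESULT ==
["have(k3)", "have(k4)", "locked(d_store_office)"]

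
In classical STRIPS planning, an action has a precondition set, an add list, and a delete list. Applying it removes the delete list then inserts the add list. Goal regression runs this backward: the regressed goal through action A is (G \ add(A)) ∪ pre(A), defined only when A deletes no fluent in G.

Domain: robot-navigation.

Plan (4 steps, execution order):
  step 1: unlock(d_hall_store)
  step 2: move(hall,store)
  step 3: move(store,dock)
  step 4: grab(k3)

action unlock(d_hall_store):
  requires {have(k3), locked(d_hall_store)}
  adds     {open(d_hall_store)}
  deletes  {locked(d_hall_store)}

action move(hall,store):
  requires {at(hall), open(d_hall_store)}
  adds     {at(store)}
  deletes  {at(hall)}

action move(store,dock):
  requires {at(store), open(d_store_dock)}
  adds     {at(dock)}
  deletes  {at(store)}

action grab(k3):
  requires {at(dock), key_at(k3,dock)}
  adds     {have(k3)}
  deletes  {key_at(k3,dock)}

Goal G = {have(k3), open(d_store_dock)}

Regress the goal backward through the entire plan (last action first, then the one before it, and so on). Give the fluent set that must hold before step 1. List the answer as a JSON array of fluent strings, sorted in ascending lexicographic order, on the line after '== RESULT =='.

Work backward from the goal:
  through step 4 (grab(k3)): drop {have(k3)}, keep {open(d_store_dock)}, require {at(dock), key_at(k3,dock)}
    → {at(dock), key_at(k3,dock), open(d_store_dock)}
  through step 3 (move(store,dock)): drop {at(dock)}, keep {key_at(k3,dock), open(d_store_dock)}, require {at(store), open(d_store_dock)}
    → {at(store), key_at(k3,dock), open(d_store_dock)}
  through step 2 (move(hall,store)): drop {at(store)}, keep {key_at(k3,dock), open(d_store_dock)}, require {at(hall), open(d_hall_store)}
    → {at(hall), key_at(k3,dock), open(d_hall_store), open(d_store_dock)}
  through step 1 (unlock(d_hall_store)): drop {open(d_hall_store)}, keep {at(hall), key_at(k3,dock), open(d_store_dock)}, require {have(k3), locked(d_hall_store)}
    → {at(hall), have(k3), key_at(k3,dock), locked(d_hall_store), open(d_store_dock)}

== RESULT ==
["at(hall)", "have(k3)", "key_at(k3,dock)", "locked(d_hall_store)", "open(d_store_dock)"]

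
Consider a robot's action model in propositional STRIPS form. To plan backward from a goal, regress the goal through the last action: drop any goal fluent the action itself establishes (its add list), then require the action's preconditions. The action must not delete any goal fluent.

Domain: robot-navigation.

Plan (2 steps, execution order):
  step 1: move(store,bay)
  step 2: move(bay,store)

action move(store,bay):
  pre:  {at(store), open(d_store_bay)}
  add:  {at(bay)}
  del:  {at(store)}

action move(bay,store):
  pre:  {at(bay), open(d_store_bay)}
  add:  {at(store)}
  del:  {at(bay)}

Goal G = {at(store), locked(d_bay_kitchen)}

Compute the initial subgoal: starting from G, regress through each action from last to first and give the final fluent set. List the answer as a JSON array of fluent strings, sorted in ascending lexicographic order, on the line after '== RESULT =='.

Work backward from the goal:
  through step 2 (move(bay,store)): drop {at(store)}, keep {locked(d_bay_kitchen)}, require {at(bay), open(d_store_bay)}
    → {at(bay), locked(d_bay_kitchen), open(d_store_bay)}
  through step 1 (move(store,bay)): drop {at(bay)}, keep {locked(d_bay_kitchen), open(d_store_bay)}, require {at(store), open(d_store_bay)}
    → {at(store), locked(d_bay_kitchen), open(d_store_bay)}

== RESULT ==
["at(store)", "locked(d_bay_kitchen)", "open(d_store_bay)"]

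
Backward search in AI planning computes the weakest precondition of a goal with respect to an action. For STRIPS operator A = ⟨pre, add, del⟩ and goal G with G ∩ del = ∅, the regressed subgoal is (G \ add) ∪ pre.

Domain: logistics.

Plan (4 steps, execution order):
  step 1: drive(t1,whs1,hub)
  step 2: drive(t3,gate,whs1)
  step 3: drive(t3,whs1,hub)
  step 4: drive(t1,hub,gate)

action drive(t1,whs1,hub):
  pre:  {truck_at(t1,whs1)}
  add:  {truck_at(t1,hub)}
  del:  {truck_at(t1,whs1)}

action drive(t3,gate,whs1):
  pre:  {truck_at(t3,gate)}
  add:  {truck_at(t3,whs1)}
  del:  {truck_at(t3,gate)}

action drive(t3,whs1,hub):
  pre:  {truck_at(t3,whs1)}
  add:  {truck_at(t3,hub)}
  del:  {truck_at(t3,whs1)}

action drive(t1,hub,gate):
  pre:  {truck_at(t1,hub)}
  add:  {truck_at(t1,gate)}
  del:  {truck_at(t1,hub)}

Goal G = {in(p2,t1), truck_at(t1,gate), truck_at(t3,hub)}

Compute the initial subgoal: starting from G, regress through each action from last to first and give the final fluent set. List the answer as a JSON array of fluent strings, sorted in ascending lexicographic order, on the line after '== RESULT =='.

Regress step by step:
  through step 4 (drive(t1,hub,gate)): drop {truck_at(t1,gate)}, keep {in(p2,t1), truck_at(t3,hub)}, require {truck_at(t1,hub)}
    → {in(p2,t1), truck_at(t1,hub), truck_at(t3,hub)}
  through step 3 (drive(t3,whs1,hub)): drop {truck_at(t3,hub)}, keep {in(p2,t1), truck_at(t1,hub)}, require {truck_at(t3,whs1)}
    → {in(p2,t1), truck_at(t1,hub), truck_at(t3,whs1)}
  through step 2 (drive(t3,gate,whs1)): drop {truck_at(t3,whs1)}, keep {in(p2,t1), truck_at(t1,hub)}, require {truck_at(t3,gate)}
    → {in(p2,t1), truck_at(t1,hub), truck_at(t3,gate)}
  through step 1 (drive(t1,whs1,hub)): drop {truck_at(t1,hub)}, keep {in(p2,t1), truck_at(t3,gate)}, require {truck_at(t1,whs1)}
    → {in(p2,t1), truck_at(t1,whs1), truck_at(t3,gate)}

== RESULT ==
["in(p2,t1)", "truck_at(t1,whs1)", "truck_at(t3,gate)"]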